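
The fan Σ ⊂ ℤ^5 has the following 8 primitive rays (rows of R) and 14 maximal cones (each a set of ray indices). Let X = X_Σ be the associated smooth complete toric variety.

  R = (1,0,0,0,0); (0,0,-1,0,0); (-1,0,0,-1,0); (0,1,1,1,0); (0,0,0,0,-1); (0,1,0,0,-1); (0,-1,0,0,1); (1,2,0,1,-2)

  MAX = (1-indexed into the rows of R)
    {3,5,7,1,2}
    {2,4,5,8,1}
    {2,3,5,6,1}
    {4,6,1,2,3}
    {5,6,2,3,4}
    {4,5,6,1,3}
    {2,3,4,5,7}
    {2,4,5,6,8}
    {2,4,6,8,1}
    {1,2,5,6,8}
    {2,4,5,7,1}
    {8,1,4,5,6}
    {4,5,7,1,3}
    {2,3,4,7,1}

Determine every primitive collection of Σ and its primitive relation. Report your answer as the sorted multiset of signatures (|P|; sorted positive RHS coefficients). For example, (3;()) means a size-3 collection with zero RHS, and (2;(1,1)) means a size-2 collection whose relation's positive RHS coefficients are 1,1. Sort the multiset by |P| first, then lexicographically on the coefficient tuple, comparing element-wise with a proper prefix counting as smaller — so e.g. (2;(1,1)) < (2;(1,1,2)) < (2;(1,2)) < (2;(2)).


Primitive collections (5):

  P={6,7}:  v_{6} + v_{7} = 0 ; sig = (2;())
  P={7,8}:  v_{7} + v_{8} = v_{1} + v_{2} + v_{4} + v_{5} ; sig = (2;(1,1,1,1))
  P={3,8}:  v_{3} + v_{8} = 2·v_{6} ; sig = (2;(2))
  P={1,2,3,4,5}:  v_{1} + v_{2} + v_{3} + v_{4} + v_{5} = v_{6} ; sig = (5;(1))
  P={1,2,4,5,6}:  v_{1} + v_{2} + v_{4} + v_{5} + v_{6} = v_{8} ; sig = (5;(1))

so the primitive-relation signature multiset is
{ (2;()),  (2;(1,1,1,1)),  (2;(2)),  (5;(1)) ×2 }


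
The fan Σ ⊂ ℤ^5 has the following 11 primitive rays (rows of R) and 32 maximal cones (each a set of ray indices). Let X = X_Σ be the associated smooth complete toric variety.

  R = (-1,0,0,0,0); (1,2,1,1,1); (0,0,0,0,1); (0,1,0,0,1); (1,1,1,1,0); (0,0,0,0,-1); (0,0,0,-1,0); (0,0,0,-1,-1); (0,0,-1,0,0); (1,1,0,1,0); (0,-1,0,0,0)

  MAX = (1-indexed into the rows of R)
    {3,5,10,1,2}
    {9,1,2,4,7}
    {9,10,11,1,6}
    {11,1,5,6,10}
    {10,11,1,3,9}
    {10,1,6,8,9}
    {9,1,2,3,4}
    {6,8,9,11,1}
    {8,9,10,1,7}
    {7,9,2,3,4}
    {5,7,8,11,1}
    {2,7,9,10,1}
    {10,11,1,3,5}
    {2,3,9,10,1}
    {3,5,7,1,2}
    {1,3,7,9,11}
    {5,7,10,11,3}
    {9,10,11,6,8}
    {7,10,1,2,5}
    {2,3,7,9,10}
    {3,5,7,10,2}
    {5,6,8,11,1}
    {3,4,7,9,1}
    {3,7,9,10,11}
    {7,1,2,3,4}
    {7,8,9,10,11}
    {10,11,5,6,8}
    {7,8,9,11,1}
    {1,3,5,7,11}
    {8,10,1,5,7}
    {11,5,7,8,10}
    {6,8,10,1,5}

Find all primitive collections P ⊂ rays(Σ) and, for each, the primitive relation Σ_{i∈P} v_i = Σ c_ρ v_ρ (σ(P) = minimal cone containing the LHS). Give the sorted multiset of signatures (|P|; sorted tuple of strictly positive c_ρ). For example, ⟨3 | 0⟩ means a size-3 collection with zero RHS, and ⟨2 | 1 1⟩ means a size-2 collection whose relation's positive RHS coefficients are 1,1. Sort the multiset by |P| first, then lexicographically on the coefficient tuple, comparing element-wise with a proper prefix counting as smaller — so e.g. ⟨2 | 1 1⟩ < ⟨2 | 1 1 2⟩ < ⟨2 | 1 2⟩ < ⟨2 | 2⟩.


The 16 primitive collections of Σ (r=11, n=5):

  {3,6}:  v_{3} + v_{6} = 0  ⟹  sig = ⟨2 | 0⟩
  {3,8}:  v_{3} + v_{8} = v_{7}  ⟹  sig = ⟨2 | 1⟩
  {4,5}:  v_{4} + v_{5} = v_{2}  ⟹  sig = ⟨2 | 1⟩
  {4,11}:  v_{4} + v_{11} = v_{3}  ⟹  sig = ⟨2 | 1⟩
  {5,9}:  v_{5} + v_{9} = v_{10}  ⟹  sig = ⟨2 | 1⟩
  {6,7}:  v_{6} + v_{7} = v_{8}  ⟹  sig = ⟨2 | 1⟩
  {2,11}:  v_{2} + v_{11} = v_{3} + v_{5}  ⟹  sig = ⟨2 | 1 1⟩
  {4,10}:  v_{4} + v_{10} = v_{2} + v_{9}  ⟹  sig = ⟨2 | 1 1⟩
  {4,6}:  v_{4} + v_{6} = v_{1} + v_{7} + v_{10}  ⟹  sig = ⟨2 | 1 1 1⟩
  {2,6}:  v_{2} + v_{6} = v_{1} + v_{5} + v_{7} + v_{10}  ⟹  sig = ⟨2 | 1 1 1 1⟩
  {2,8}:  v_{2} + v_{8} = v_{1} + v_{5} + 2·v_{7} + v_{10}  ⟹  sig = ⟨2 | 1 1 1 2⟩
  {4,8}:  v_{4} + v_{8} = v_{1} + 2·v_{7} + v_{10}  ⟹  sig = ⟨2 | 1 1 2⟩
  {1,7,10,11}:  v_{1} + v_{7} + v_{10} + v_{11} = 0  ⟹  sig = ⟨4 | 0⟩
  {1,3,7,10}:  v_{1} + v_{3} + v_{7} + v_{10} = v_{4}  ⟹  sig = ⟨4 | 1⟩
  {1,8,10,11}:  v_{1} + v_{8} + v_{10} + v_{11} = v_{6}  ⟹  sig = ⟨4 | 1⟩
  {1,2,3,7,9}:  v_{1} + v_{2} + v_{3} + v_{7} + v_{9} = 2·v_{4}  ⟹  sig = ⟨5 | 2⟩

Hence PRS(X_Σ) =
{ ⟨2 | 0⟩,  ⟨2 | 1⟩ ×5,  ⟨2 | 1 1⟩ ×2,  ⟨2 | 1 1 1⟩,  ⟨2 | 1 1 1 1⟩,  ⟨2 | 1 1 1 2⟩,  ⟨2 | 1 1 2⟩,  ⟨4 | 0⟩,  ⟨4 | 1⟩ ×2,  ⟨5 | 2⟩ }


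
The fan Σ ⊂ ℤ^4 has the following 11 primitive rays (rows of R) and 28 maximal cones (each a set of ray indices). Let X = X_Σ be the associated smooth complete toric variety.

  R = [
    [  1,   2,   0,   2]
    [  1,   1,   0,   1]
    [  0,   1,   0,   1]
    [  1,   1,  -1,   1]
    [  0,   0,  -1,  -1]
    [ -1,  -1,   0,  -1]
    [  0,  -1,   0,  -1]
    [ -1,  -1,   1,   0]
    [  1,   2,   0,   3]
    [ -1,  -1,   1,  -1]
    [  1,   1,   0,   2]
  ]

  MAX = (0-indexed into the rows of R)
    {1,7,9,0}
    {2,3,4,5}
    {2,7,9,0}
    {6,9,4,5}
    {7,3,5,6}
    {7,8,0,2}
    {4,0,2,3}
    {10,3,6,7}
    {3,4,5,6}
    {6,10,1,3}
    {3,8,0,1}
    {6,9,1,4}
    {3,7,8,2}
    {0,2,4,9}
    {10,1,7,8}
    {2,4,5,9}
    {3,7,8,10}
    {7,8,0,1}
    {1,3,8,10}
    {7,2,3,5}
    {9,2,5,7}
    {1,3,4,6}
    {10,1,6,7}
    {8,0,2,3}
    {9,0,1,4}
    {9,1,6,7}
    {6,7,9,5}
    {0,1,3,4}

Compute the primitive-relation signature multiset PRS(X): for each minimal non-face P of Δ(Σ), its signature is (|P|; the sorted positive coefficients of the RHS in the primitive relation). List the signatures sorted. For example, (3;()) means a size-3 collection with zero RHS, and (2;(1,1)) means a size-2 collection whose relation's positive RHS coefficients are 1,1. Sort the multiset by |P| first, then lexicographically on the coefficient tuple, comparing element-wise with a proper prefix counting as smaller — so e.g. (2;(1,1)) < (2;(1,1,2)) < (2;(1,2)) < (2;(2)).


Δ(Σ) — 11 vertices, 18 min non-faces:

  P = {1,5}:  v_{1} + v_{5} = 0  so sig = (2;())
  P = {2,6}:  v_{2} + v_{6} = 0  so sig = (2;())
  P = {3,9}:  v_{3} + v_{9} = 0  so sig = (2;())
  P = {0,5}:  v_{0} + v_{5} = v_{2}  so sig = (2;(1))
  P = {0,6}:  v_{0} + v_{6} = v_{1}  so sig = (2;(1))
  P = {1,2}:  v_{1} + v_{2} = v_{0}  so sig = (2;(1))
  P = {2,10}:  v_{2} + v_{10} = v_{8}  so sig = (2;(1))
  P = {4,7}:  v_{4} + v_{7} = v_{5}  so sig = (2;(1))
  P = {4,10}:  v_{4} + v_{10} = v_{3}  so sig = (2;(1))
  P = {6,8}:  v_{6} + v_{8} = v_{10}  so sig = (2;(1))
  P = {0,10}:  v_{0} + v_{10} = v_{1} + v_{8}  so sig = (2;(1,1))
  P = {4,8}:  v_{4} + v_{8} = v_{2} + v_{3}  so sig = (2;(1,1))
  P = {5,10}:  v_{5} + v_{10} = v_{3} + v_{7}  so sig = (2;(1,1))
  P = {8,9}:  v_{8} + v_{9} = v_{0} + v_{7}  so sig = (2;(1,1))
  P = {9,10}:  v_{9} + v_{10} = v_{1} + v_{7}  so sig = (2;(1,1))
  P = {5,8}:  v_{5} + v_{8} = v_{2} + v_{3} + v_{7}  so sig = (2;(1,1,1))
  P = {0,3,7}:  v_{0} + v_{3} + v_{7} = v_{8}  so sig = (3;(1))
  P = {1,3,7}:  v_{1} + v_{3} + v_{7} = v_{10}  so sig = (3;(1))

Sorted signature multiset PRS(X):
    |P|=2: 16 collections, coeffs (), (), (), (1), (1), (1), (1), (1), (1), (1), (1,1), (1,1), (1,1), (1,1), (1,1), (1,1,1)
    |P|=3: 2 collections, coeffs (1), (1)


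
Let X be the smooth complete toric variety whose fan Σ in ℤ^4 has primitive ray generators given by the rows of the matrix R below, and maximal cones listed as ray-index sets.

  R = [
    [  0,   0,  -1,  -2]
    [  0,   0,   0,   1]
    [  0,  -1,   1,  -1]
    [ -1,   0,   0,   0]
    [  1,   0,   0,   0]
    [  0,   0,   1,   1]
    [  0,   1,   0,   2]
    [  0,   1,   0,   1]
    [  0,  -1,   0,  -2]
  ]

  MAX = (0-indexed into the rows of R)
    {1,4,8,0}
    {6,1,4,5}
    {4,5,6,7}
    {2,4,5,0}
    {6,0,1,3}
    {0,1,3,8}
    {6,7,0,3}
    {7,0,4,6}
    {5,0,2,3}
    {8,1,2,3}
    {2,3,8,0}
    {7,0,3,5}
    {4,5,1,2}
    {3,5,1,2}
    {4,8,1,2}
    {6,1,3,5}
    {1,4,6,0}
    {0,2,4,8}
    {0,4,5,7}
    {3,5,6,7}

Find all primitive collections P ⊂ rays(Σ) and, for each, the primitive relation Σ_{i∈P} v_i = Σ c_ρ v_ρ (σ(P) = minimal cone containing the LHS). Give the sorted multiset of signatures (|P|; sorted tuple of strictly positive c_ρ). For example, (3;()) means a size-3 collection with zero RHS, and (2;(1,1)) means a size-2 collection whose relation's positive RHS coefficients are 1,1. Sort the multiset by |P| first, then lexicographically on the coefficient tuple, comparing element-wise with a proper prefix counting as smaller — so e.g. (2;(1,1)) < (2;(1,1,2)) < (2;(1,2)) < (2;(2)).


The 10 primitive collections of Σ (r=9, n=4):

  • {3,4}:  v_{3} + v_{4} = 0 ; sig = (2;())
  • {6,8}:  v_{6} + v_{8} = 0 ; sig = (2;())
  • {1,7}:  v_{1} + v_{7} = v_{6} ; sig = (2;(1))
  • {2,6}:  v_{2} + v_{6} = v_{5} ; sig = (2;(1))
  • {5,8}:  v_{5} + v_{8} = v_{2} ; sig = (2;(1))
  • {7,8}:  v_{7} + v_{8} = v_{0} + v_{5} ; sig = (2;(1,1))
  • {2,7}:  v_{2} + v_{7} = v_{0} + 2·v_{5} ; sig = (2;(1,2))
  • {0,1,5}:  v_{0} + v_{1} + v_{5} = 0 ; sig = (3;())
  • {0,1,2}:  v_{0} + v_{1} + v_{2} = v_{8} ; sig = (3;(1))
  • {0,5,6}:  v_{0} + v_{5} + v_{6} = v_{7} ; sig = (3;(1))

Sorted signature multiset PRS(X):
    |P|=2: 7 collections, coeffs (), (), (1), (1), (1), (1,1), (1,2)
    |P|=3: 3 collections, coeffs (), (1), (1)


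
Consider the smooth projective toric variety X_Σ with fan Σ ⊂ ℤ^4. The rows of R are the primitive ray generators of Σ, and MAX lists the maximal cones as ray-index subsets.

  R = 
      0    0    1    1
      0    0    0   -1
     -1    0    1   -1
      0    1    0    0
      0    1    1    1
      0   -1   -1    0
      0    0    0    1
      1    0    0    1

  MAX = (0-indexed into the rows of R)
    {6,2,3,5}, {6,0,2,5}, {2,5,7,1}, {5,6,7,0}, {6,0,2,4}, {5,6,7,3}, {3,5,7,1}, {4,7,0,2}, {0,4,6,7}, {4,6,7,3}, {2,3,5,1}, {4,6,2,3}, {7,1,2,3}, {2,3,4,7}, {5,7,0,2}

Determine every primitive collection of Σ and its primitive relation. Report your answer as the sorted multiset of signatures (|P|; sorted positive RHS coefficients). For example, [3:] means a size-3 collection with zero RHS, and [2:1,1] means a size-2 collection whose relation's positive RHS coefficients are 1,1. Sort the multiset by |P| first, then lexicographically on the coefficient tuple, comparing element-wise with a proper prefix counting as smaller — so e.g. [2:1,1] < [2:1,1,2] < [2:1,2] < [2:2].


Δ(Σ) — 8 vertices, 7 min non-faces:

  P={1,6}:  v_{1} + v_{6} = 0 — sig = [2:]
  P={0,3}:  v_{0} + v_{3} = v_{4} — sig = [2:1]
  P={4,5}:  v_{4} + v_{5} = v_{6} — sig = [2:1]
  P={0,1}:  v_{0} + v_{1} = v_{2} + v_{7} — sig = [2:1,1]
  P={1,4}:  v_{1} + v_{4} = v_{2} + v_{3} + v_{7} — sig = [2:1,1,1]
  P={2,6,7}:  v_{2} + v_{6} + v_{7} = v_{0} — sig = [3:1]
  P={2,3,5,7}:  v_{2} + v_{3} + v_{5} + v_{7} = 0 — sig = [4:]

so the primitive-relation signature multiset is
    |P|=2: 5 collections, coeffs (), (1), (1), (1,1), (1,1,1)
    |P|=3: 1 collection, coeffs (1)
    |P|=4: 1 collection, coeffs ()


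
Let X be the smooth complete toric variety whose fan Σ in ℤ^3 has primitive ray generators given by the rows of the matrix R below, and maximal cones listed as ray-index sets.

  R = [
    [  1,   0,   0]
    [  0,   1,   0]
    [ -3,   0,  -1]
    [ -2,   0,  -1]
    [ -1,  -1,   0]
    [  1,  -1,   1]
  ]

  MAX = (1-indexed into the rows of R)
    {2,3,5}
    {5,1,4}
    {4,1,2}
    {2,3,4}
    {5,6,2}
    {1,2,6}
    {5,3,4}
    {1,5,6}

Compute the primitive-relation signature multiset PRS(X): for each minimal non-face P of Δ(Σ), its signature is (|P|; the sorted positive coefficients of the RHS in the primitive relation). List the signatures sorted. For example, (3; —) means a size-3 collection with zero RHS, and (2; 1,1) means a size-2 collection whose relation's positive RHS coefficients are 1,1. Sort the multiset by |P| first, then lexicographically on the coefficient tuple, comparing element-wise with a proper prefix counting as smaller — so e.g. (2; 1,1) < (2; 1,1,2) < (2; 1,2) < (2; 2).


Primitive collections (5):

  P = {1,3}:  v_{1} + v_{3} = v_{4}  ⇒ sig = (2; 1)
  P = {4,6}:  v_{4} + v_{6} = v_{5}  ⇒ sig = (2; 1)
  P = {3,6}:  v_{3} + v_{6} = v_{2} + 2·v_{5}  ⇒ sig = (2; 1,2)
  P = {1,2,5}:  v_{1} + v_{2} + v_{5} = 0  ⇒ sig = (3; —)
  P = {2,4,5}:  v_{2} + v_{4} + v_{5} = v_{3}  ⇒ sig = (3; 1)

Sorted signature multiset PRS(X):
[(2; 1), (2; 1), (2; 1,2), (3; —), (3; 1)]


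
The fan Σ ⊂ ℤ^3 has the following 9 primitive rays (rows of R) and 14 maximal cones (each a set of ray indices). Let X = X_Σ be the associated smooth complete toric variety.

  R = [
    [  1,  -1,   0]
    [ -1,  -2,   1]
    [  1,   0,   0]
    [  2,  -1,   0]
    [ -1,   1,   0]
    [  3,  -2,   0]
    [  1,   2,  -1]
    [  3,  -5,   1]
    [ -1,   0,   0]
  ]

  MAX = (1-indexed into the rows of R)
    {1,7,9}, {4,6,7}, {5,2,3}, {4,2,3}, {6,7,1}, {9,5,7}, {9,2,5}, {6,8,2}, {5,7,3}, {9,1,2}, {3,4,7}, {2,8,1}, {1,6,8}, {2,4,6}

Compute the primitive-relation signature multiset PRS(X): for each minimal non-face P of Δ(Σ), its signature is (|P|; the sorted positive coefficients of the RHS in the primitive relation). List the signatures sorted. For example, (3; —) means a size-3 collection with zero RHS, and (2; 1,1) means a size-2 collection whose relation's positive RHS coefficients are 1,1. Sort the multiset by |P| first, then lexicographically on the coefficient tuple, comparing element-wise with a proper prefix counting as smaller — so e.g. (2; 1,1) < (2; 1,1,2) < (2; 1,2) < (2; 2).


|primitive collections| = 16. Relations:

  {1,5}:  v_{1} + v_{5} = 0  so sig = (2; —)
  {2,7}:  v_{2} + v_{7} = 0  so sig = (2; —)
  {3,9}:  v_{3} + v_{9} = 0  so sig = (2; —)
  {1,3}:  v_{1} + v_{3} = v_{4}  so sig = (2; 1)
  {1,4}:  v_{1} + v_{4} = v_{6}  so sig = (2; 1)
  {4,5}:  v_{4} + v_{5} = v_{3}  so sig = (2; 1)
  {4,9}:  v_{4} + v_{9} = v_{1}  so sig = (2; 1)
  {5,6}:  v_{5} + v_{6} = v_{4}  so sig = (2; 1)
  {5,8}:  v_{5} + v_{8} = v_{2} + v_{6}  so sig = (2; 1,1)
  {7,8}:  v_{7} + v_{8} = v_{1} + v_{6}  so sig = (2; 1,1)
  {3,8}:  v_{3} + v_{8} = v_{2} + v_{4} + v_{6}  so sig = (2; 1,1,1)
  {4,8}:  v_{4} + v_{8} = v_{2} + 2·v_{6}  so sig = (2; 1,2)
  {8,9}:  v_{8} + v_{9} = 3·v_{1} + v_{2}  so sig = (2; 1,3)
  {3,6}:  v_{3} + v_{6} = 2·v_{4}  so sig = (2; 2)
  {6,9}:  v_{6} + v_{9} = 2·v_{1}  so sig = (2; 2)
  {1,2,6}:  v_{1} + v_{2} + v_{6} = v_{8}  so sig = (3; 1)

Signatures (|P|; sorted positive RHS coefficients), sorted:
    |P|=2: 15 collections, coeffs (), (), (), (1), (1), (1), (1), (1), (1,1), (1,1), (1,1,1), (1,2), (1,3), (2), (2)
    |P|=3: 1 collection, coeffs (1)


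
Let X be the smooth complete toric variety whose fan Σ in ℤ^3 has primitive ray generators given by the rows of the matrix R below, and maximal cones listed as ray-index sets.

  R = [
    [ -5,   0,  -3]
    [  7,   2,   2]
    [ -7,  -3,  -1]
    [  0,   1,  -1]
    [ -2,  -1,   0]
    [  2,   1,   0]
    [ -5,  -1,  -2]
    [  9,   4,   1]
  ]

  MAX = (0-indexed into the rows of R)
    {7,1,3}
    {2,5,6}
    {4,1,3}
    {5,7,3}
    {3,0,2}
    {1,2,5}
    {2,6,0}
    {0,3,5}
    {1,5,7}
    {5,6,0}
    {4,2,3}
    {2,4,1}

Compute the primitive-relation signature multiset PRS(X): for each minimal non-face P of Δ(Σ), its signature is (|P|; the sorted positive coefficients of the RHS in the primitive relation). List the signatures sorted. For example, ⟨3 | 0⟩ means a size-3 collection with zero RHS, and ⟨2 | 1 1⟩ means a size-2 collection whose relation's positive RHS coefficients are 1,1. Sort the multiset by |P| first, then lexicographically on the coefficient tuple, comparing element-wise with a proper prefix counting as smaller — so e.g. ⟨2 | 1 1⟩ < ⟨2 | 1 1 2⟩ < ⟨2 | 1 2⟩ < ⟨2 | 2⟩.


|primitive collections| = 14. Relations:

  {4,5}:  v_{4} + v_{5} = 0  →  sig = ⟨2 | 0⟩
  {1,6}:  v_{1} + v_{6} = v_{5}  →  sig = ⟨2 | 1⟩
  {2,7}:  v_{2} + v_{7} = v_{5}  →  sig = ⟨2 | 1⟩
  {3,6}:  v_{3} + v_{6} = v_{0}  →  sig = ⟨2 | 1⟩
  {0,1}:  v_{0} + v_{1} = v_{3} + v_{5}  →  sig = ⟨2 | 1 1⟩
  {4,6}:  v_{4} + v_{6} = v_{2} + v_{3}  →  sig = ⟨2 | 1 1⟩
  {4,7}:  v_{4} + v_{7} = v_{1} + v_{3}  →  sig = ⟨2 | 1 1⟩
  {0,4}:  v_{0} + v_{4} = v_{2} + 2·v_{3}  →  sig = ⟨2 | 1 2⟩
  {6,7}:  v_{6} + v_{7} = v_{3} + 2·v_{5}  →  sig = ⟨2 | 1 2⟩
  {0,7}:  v_{0} + v_{7} = 2·v_{3} + 2·v_{5}  →  sig = ⟨2 | 2 2⟩
  {1,2,3}:  v_{1} + v_{2} + v_{3} = 0  →  sig = ⟨3 | 0⟩
  {1,3,5}:  v_{1} + v_{3} + v_{5} = v_{7}  →  sig = ⟨3 | 1⟩
  {2,3,5}:  v_{2} + v_{3} + v_{5} = v_{6}  →  sig = ⟨3 | 1⟩
  {0,2,5}:  v_{0} + v_{2} + v_{5} = 2·v_{6}  →  sig = ⟨3 | 2⟩

so the primitive-relation signature multiset is
{ ⟨2 | 0⟩,  ⟨2 | 1⟩ ×3,  ⟨2 | 1 1⟩ ×3,  ⟨2 | 1 2⟩ ×2,  ⟨2 | 2 2⟩,  ⟨3 | 0⟩,  ⟨3 | 1⟩ ×2,  ⟨3 | 2⟩ }


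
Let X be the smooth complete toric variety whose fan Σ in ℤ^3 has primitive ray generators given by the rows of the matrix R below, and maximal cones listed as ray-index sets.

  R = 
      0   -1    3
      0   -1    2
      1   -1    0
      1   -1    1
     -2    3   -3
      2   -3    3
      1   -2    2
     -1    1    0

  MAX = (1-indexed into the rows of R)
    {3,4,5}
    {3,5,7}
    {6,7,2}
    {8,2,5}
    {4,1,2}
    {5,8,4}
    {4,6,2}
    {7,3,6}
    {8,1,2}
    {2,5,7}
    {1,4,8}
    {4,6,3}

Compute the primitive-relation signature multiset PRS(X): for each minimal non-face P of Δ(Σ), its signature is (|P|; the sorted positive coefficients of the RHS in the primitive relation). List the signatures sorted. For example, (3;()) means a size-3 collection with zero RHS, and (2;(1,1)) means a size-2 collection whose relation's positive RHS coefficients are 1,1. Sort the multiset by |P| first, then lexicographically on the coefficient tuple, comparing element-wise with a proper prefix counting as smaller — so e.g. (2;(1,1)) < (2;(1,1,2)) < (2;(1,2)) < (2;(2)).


Primitive collections (12):

  P = {3,8}:  v_{3} + v_{8} = 0 ; sig = (2;())
  P = {5,6}:  v_{5} + v_{6} = 0 ; sig = (2;())
  P = {2,3}:  v_{2} + v_{3} = v_{7} ; sig = (2;(1))
  P = {4,7}:  v_{4} + v_{7} = v_{6} ; sig = (2;(1))
  P = {7,8}:  v_{7} + v_{8} = v_{2} ; sig = (2;(1))
  P = {1,3}:  v_{1} + v_{3} = v_{2} + v_{4} ; sig = (2;(1,1))
  P = {6,8}:  v_{6} + v_{8} = v_{2} + v_{4} ; sig = (2;(1,1))
  P = {1,7}:  v_{1} + v_{7} = 2·v_{2} + v_{4} ; sig = (2;(1,2))
  P = {1,5}:  v_{1} + v_{5} = 2·v_{8} ; sig = (2;(2))
  P = {1,6}:  v_{1} + v_{6} = 2·v_{2} + 2·v_{4} ; sig = (2;(2,2))
  P = {2,4,5}:  v_{2} + v_{4} + v_{5} = v_{8} ; sig = (3;(1))
  P = {2,4,8}:  v_{2} + v_{4} + v_{8} = v_{1} ; sig = (3;(1))

so the primitive-relation signature multiset is
    (2;())
    (2;())
    (2;(1))
    (2;(1))
    (2;(1))
    (2;(1,1))
    (2;(1,1))
    (2;(1,2))
    (2;(2))
    (2;(2,2))
    (3;(1))
    (3;(1))


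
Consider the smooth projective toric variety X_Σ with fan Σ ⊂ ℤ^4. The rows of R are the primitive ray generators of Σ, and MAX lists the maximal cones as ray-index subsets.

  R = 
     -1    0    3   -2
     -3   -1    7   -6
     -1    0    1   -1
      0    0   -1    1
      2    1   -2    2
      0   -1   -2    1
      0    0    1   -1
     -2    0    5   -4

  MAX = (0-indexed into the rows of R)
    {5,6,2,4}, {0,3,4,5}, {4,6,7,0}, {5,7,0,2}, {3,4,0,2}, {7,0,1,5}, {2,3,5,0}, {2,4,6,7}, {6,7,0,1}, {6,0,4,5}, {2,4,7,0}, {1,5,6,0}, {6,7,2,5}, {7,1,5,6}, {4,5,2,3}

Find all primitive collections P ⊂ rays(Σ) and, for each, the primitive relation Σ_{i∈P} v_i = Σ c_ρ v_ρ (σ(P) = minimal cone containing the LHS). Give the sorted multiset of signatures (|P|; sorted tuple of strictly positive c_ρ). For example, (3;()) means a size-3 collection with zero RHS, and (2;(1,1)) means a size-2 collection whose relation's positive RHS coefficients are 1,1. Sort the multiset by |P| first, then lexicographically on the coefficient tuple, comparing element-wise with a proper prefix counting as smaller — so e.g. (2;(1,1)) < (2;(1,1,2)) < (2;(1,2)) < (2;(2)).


9 collections generate NE(X_Σ); each relation:

  • {3,6}:  v_{3} + v_{6} = 0  ⇒ sig = (2;())
  • {3,7}:  v_{3} + v_{7} = v_{0} + v_{2}  ⇒ sig = (2;(1,1))
  • {1,3}:  v_{1} + v_{3} = v_{0} + v_{5} + v_{7}  ⇒ sig = (2;(1,1,1))
  • {1,2}:  v_{1} + v_{2} = v_{5} + 2·v_{7}  ⇒ sig = (2;(1,2))
  • {1,4}:  v_{1} + v_{4} = v_{0} + 2·v_{6}  ⇒ sig = (2;(1,2))
  • {0,2,6}:  v_{0} + v_{2} + v_{6} = v_{7}  ⇒ sig = (3;(1))
  • {4,5,7}:  v_{4} + v_{5} + v_{7} = v_{6}  ⇒ sig = (3;(1))
  • {0,2,4,5}:  v_{0} + v_{2} + v_{4} + v_{5} = 0  ⇒ sig = (4;())
  • {0,5,6,7}:  v_{0} + v_{5} + v_{6} + v_{7} = v_{1}  ⇒ sig = (4;(1))

so the primitive-relation signature multiset is
[(2;()), (2;(1,1)), (2;(1,1,1)), (2;(1,2)), (2;(1,2)), (3;(1)), (3;(1)), (4;()), (4;(1))]


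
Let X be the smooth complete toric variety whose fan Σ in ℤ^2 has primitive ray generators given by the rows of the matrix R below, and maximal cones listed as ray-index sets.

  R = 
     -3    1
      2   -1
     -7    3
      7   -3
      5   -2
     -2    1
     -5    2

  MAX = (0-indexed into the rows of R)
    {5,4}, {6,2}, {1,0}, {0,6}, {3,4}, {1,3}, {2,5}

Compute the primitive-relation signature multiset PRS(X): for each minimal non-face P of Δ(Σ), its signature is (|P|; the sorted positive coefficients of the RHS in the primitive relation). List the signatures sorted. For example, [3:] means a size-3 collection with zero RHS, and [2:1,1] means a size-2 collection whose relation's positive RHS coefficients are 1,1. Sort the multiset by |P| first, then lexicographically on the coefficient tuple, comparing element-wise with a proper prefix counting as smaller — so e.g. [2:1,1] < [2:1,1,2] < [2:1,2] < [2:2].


Minimal non-faces — 14 found among 7 rays, 7 max cones:

  {1,5}:  v_{1} + v_{5} = 0  so sig = [2:]
  {2,3}:  v_{2} + v_{3} = 0  so sig = [2:]
  {4,6}:  v_{4} + v_{6} = 0  so sig = [2:]
  {0,4}:  v_{0} + v_{4} = v_{1}  so sig = [2:1]
  {0,5}:  v_{0} + v_{5} = v_{6}  so sig = [2:1]
  {1,2}:  v_{1} + v_{2} = v_{6}  so sig = [2:1]
  {1,4}:  v_{1} + v_{4} = v_{3}  so sig = [2:1]
  {1,6}:  v_{1} + v_{6} = v_{0}  so sig = [2:1]
  {2,4}:  v_{2} + v_{4} = v_{5}  so sig = [2:1]
  {3,5}:  v_{3} + v_{5} = v_{4}  so sig = [2:1]
  {3,6}:  v_{3} + v_{6} = v_{1}  so sig = [2:1]
  {5,6}:  v_{5} + v_{6} = v_{2}  so sig = [2:1]
  {0,2}:  v_{0} + v_{2} = 2·v_{6}  so sig = [2:2]
  {0,3}:  v_{0} + v_{3} = 2·v_{1}  so sig = [2:2]

Signatures (|P|; sorted positive RHS coefficients), sorted:
    [2:]
    [2:]
    [2:]
    [2:1]
    [2:1]
    [2:1]
    [2:1]
    [2:1]
    [2:1]
    [2:1]
    [2:1]
    [2:1]
    [2:2]
    [2:2]


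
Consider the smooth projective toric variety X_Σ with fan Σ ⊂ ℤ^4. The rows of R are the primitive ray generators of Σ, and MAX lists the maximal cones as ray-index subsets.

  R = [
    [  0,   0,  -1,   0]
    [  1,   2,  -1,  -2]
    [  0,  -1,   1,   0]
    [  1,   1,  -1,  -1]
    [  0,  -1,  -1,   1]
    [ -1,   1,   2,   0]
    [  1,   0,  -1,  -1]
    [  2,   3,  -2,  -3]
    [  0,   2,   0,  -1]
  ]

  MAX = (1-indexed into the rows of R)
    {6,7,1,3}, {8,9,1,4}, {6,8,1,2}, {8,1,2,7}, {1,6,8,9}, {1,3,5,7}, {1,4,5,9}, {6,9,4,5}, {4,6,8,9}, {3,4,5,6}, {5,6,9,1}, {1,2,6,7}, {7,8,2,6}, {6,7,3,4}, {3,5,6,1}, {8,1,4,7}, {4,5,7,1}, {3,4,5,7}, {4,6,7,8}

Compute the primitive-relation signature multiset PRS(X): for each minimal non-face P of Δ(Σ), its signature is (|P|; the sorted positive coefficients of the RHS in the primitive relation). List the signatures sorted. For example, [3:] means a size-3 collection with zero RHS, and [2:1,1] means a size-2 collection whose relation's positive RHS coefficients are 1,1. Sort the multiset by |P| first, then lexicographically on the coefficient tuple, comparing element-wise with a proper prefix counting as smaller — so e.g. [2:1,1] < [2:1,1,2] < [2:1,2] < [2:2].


Minimal non-faces — 12 found among 9 rays, 19 max cones:

  P = {2,4}:  v_{2} + v_{4} = v_{8} — sig = [2:1]
  P = {7,9}:  v_{7} + v_{9} = v_{2} — sig = [2:1]
  P = {2,5}:  v_{2} + v_{5} = v_{1} + v_{4} — sig = [2:1,1]
  P = {3,9}:  v_{3} + v_{9} = v_{6} + v_{7} — sig = [2:1,1]
  P = {2,9}:  v_{2} + v_{9} = v_{1} + v_{6} + v_{8} — sig = [2:1,1,1]
  P = {3,8}:  v_{3} + v_{8} = v_{4} + v_{6} + 2·v_{7} — sig = [2:1,1,2]
  P = {2,3}:  v_{2} + v_{3} = v_{6} + 2·v_{7} — sig = [2:1,2]
  P = {5,8}:  v_{5} + v_{8} = v_{1} + 2·v_{4} — sig = [2:1,2]
  P = {5,6,7}:  v_{5} + v_{6} + v_{7} = 0 — sig = [3:]
  P = {1,3,4}:  v_{1} + v_{3} + v_{4} = v_{7} — sig = [3:1]
  P = {1,4,6}:  v_{1} + v_{4} + v_{6} = v_{9} — sig = [3:1]
  P = {1,6,7,8}:  v_{1} + v_{6} + v_{7} + v_{8} = 2·v_{2} — sig = [4:2]

so the primitive-relation signature multiset is
    |P|=2: 8 collections, coeffs (1), (1), (1,1), (1,1), (1,1,1), (1,1,2), (1,2), (1,2)
    |P|=3: 3 collections, coeffs (), (1), (1)
    |P|=4: 1 collection, coeffs (2)


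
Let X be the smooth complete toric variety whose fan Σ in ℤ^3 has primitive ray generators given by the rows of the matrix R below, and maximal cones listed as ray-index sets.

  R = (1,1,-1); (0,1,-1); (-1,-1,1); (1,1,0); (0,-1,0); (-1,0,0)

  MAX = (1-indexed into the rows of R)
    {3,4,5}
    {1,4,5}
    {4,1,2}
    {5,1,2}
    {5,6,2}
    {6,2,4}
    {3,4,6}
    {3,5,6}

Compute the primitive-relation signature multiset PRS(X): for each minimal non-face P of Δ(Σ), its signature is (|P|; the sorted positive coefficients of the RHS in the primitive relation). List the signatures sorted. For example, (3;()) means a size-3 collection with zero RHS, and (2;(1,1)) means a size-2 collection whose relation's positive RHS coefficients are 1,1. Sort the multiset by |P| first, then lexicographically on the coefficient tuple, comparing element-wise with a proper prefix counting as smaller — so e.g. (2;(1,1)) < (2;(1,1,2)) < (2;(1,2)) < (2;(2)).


Primitive collections (5):

  {1,3}:  v_{1} + v_{3} = 0  ⇒ sig = (2;())
  {1,6}:  v_{1} + v_{6} = v_{2}  ⇒ sig = (2;(1))
  {2,3}:  v_{2} + v_{3} = v_{6}  ⇒ sig = (2;(1))
  {4,5,6}:  v_{4} + v_{5} + v_{6} = 0  ⇒ sig = (3;())
  {2,4,5}:  v_{2} + v_{4} + v_{5} = v_{1}  ⇒ sig = (3;(1))

Hence PRS(X_Σ) =
    |P|=2: 3 collections, coeffs (), (1), (1)
    |P|=3: 2 collections, coeffs (), (1)


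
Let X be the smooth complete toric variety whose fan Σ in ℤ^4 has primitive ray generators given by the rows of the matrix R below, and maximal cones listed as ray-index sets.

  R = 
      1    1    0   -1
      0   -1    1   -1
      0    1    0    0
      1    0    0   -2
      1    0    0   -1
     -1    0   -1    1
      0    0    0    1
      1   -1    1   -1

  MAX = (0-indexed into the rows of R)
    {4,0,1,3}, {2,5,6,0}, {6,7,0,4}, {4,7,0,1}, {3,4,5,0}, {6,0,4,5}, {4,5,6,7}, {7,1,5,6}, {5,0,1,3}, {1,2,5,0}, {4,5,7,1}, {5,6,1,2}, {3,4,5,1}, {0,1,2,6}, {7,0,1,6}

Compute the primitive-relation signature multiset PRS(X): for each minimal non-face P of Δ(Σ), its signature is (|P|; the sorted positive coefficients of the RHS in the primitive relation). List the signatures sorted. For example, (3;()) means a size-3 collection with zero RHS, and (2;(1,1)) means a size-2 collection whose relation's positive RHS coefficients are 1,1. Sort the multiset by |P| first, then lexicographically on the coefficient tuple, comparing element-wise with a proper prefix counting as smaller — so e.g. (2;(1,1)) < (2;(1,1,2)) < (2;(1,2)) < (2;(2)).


9 collections generate NE(X_Σ); each relation:

  • {2,4}:  v_{2} + v_{4} = v_{0} ; sig = (2;(1))
  • {3,6}:  v_{3} + v_{6} = v_{4} ; sig = (2;(1))
  • {2,7}:  v_{2} + v_{7} = v_{0} + v_{1} + v_{6} ; sig = (2;(1,1,1))
  • {2,3}:  v_{2} + v_{3} = 2·v_{0} + v_{1} + v_{5} ; sig = (2;(1,1,2))
  • {3,7}:  v_{3} + v_{7} = v_{1} + 2·v_{4} ; sig = (2;(1,2))
  • {0,5,7}:  v_{0} + v_{5} + v_{7} = v_{4} ; sig = (3;(1))
  • {1,4,6}:  v_{1} + v_{4} + v_{6} = v_{7} ; sig = (3;(1))
  • {0,1,5,6}:  v_{0} + v_{1} + v_{5} + v_{6} = 0 ; sig = (4;())
  • {0,1,4,5}:  v_{0} + v_{1} + v_{4} + v_{5} = v_{3} ; sig = (4;(1))

so the primitive-relation signature multiset is
    (2;(1))
    (2;(1))
    (2;(1,1,1))
    (2;(1,1,2))
    (2;(1,2))
    (3;(1))
    (3;(1))
    (4;())
    (4;(1))


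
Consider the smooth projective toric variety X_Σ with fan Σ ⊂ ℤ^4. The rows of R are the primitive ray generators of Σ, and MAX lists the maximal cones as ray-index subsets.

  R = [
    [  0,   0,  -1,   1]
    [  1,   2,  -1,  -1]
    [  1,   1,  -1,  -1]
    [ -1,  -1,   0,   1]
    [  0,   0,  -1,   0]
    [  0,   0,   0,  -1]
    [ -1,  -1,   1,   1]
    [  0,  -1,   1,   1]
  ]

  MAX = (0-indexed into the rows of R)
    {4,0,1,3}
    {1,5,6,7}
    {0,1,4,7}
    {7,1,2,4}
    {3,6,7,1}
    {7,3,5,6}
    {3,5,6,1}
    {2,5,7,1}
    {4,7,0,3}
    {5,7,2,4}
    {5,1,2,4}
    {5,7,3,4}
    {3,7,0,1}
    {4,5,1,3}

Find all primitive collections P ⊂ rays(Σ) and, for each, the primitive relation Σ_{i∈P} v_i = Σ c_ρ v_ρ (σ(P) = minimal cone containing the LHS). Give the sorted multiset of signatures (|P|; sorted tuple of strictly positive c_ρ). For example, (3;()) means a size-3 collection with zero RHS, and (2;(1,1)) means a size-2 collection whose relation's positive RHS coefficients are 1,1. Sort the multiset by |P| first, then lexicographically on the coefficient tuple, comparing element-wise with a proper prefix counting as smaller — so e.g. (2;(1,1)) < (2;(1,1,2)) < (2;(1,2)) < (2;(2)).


The 9 primitive collections of Σ (r=8, n=4):

  P={2,6}:  v_{2} + v_{6} = 0  ⟹  sig = (2;())
  P={0,5}:  v_{0} + v_{5} = v_{4}  ⟹  sig = (2;(1))
  P={2,3}:  v_{2} + v_{3} = v_{4}  ⟹  sig = (2;(1))
  P={4,6}:  v_{4} + v_{6} = v_{3}  ⟹  sig = (2;(1))
  P={0,2}:  v_{0} + v_{2} = v_{1} + 2·v_{4} + v_{7}  ⟹  sig = (2;(1,1,2))
  P={0,6}:  v_{0} + v_{6} = v_{1} + 2·v_{3} + v_{7}  ⟹  sig = (2;(1,1,2))
  P={1,3,5,7}:  v_{1} + v_{3} + v_{5} + v_{7} = 0  ⟹  sig = (4;())
  P={1,3,4,7}:  v_{1} + v_{3} + v_{4} + v_{7} = v_{0}  ⟹  sig = (4;(1))
  P={1,4,5,7}:  v_{1} + v_{4} + v_{5} + v_{7} = v_{2}  ⟹  sig = (4;(1))

Signatures (|P|; sorted positive RHS coefficients), sorted:
    (2;())
    (2;(1))
    (2;(1))
    (2;(1))
    (2;(1,1,2))
    (2;(1,1,2))
    (4;())
    (4;(1))
    (4;(1))


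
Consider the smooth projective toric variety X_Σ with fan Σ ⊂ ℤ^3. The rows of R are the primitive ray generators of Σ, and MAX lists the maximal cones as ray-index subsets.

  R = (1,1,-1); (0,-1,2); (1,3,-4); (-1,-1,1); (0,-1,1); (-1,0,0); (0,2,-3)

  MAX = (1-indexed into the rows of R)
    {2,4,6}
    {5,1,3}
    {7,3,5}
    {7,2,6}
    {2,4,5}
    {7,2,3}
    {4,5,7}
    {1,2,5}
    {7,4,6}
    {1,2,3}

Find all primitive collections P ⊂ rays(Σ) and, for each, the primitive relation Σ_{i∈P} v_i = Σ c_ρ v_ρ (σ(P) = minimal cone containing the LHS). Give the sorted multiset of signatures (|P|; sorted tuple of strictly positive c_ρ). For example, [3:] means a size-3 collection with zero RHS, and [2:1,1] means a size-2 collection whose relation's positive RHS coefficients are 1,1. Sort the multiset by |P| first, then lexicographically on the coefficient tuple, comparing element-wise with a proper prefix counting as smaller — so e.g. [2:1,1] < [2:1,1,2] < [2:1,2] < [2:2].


Primitive collections (9):

  P = {1,4}:  v_{1} + v_{4} = 0  so sig = [2:]
  P = {1,7}:  v_{1} + v_{7} = v_{3}  so sig = [2:1]
  P = {3,4}:  v_{3} + v_{4} = v_{7}  so sig = [2:1]
  P = {5,6}:  v_{5} + v_{6} = v_{4}  so sig = [2:1]
  P = {1,6}:  v_{1} + v_{6} = v_{2} + v_{7}  so sig = [2:1,1]
  P = {3,6}:  v_{3} + v_{6} = v_{2} + 2·v_{7}  so sig = [2:1,2]
  P = {2,5,7}:  v_{2} + v_{5} + v_{7} = 0  so sig = [3:]
  P = {2,3,5}:  v_{2} + v_{3} + v_{5} = v_{1}  so sig = [3:1]
  P = {2,4,7}:  v_{2} + v_{4} + v_{7} = v_{6}  so sig = [3:1]

Signatures (|P|; sorted positive RHS coefficients), sorted:
    |P|=2: 6 collections, coeffs (), (1), (1), (1), (1,1), (1,2)
    |P|=3: 3 collections, coeffs (), (1), (1)


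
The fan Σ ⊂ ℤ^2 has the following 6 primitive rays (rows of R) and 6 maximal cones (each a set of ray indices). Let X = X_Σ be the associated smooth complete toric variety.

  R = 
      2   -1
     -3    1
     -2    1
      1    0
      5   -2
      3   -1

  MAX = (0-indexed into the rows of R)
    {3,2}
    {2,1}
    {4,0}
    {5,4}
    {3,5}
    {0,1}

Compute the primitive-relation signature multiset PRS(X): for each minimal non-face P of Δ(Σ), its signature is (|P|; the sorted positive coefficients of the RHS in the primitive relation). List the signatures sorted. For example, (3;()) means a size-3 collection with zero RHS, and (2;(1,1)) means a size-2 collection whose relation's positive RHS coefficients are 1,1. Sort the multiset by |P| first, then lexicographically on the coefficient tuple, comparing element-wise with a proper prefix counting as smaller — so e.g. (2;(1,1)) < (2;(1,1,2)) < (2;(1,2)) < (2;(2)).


The 9 primitive collections of Σ (r=6, n=2):

  P={0,2}:  v_{0} + v_{2} = 0  ⟹  sig = (2;())
  P={1,5}:  v_{1} + v_{5} = 0  ⟹  sig = (2;())
  P={0,3}:  v_{0} + v_{3} = v_{5}  ⟹  sig = (2;(1))
  P={0,5}:  v_{0} + v_{5} = v_{4}  ⟹  sig = (2;(1))
  P={1,3}:  v_{1} + v_{3} = v_{2}  ⟹  sig = (2;(1))
  P={1,4}:  v_{1} + v_{4} = v_{0}  ⟹  sig = (2;(1))
  P={2,4}:  v_{2} + v_{4} = v_{5}  ⟹  sig = (2;(1))
  P={2,5}:  v_{2} + v_{5} = v_{3}  ⟹  sig = (2;(1))
  P={3,4}:  v_{3} + v_{4} = 2·v_{5}  ⟹  sig = (2;(2))

Signatures (|P|; sorted positive RHS coefficients), sorted:
[(2;()), (2;()), (2;(1)), (2;(1)), (2;(1)), (2;(1)), (2;(1)), (2;(1)), (2;(2))]


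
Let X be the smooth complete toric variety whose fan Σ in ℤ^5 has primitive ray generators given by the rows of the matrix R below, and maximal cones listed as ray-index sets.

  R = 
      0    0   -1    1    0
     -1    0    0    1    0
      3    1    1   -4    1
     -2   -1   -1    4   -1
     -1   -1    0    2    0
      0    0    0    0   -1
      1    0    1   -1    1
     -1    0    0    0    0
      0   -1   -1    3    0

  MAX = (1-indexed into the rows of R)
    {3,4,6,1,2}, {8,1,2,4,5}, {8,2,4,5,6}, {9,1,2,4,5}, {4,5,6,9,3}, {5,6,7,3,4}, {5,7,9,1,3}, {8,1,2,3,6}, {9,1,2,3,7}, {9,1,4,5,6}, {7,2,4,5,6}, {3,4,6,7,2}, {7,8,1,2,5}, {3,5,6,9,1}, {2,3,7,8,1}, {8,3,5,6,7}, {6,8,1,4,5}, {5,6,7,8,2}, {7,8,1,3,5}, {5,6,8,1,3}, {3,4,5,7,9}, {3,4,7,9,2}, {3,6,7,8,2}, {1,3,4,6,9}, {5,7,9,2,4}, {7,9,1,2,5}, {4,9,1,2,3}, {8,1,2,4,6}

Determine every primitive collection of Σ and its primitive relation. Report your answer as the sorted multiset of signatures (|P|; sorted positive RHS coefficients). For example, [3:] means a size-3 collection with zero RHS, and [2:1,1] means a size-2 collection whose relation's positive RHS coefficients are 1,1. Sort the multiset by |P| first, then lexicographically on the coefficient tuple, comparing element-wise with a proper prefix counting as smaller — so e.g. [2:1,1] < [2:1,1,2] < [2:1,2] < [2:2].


Σ has 10 primitive collections:

  P = {8,9}:  v_{8} + v_{9} = v_{1} + v_{5}  ⇒ sig = [2:1,1]
  P = {3,4,8}:  v_{3} + v_{4} + v_{8} = 0  ⇒ sig = [3:]
  P = {2,3,5}:  v_{2} + v_{3} + v_{5} = v_{7}  ⇒ sig = [3:1]
  P = {1,4,7}:  v_{1} + v_{4} + v_{7} = v_{2} + v_{9}  ⇒ sig = [3:1,1]
  P = {1,6,7}:  v_{1} + v_{6} + v_{7} = v_{3} + v_{4}  ⇒ sig = [3:1,1]
  P = {4,7,8}:  v_{4} + v_{7} + v_{8} = v_{2} + v_{5}  ⇒ sig = [3:1,1]
  P = {2,6,9}:  v_{2} + v_{6} + v_{9} = v_{3} + 2·v_{4}  ⇒ sig = [3:1,2]
  P = {6,7,9}:  v_{6} + v_{7} + v_{9} = 2·v_{3} + 2·v_{4} + v_{5}  ⇒ sig = [3:1,2,2]
  P = {1,2,5,6}:  v_{1} + v_{2} + v_{5} + v_{6} = v_{4}  ⇒ sig = [4:1]
  P = {1,3,4,5}:  v_{1} + v_{3} + v_{4} + v_{5} = v_{9}  ⇒ sig = [4:1]

Hence PRS(X_Σ) =
[[2:1,1], [3:], [3:1], [3:1,1], [3:1,1], [3:1,1], [3:1,2], [3:1,2,2], [4:1], [4:1]]


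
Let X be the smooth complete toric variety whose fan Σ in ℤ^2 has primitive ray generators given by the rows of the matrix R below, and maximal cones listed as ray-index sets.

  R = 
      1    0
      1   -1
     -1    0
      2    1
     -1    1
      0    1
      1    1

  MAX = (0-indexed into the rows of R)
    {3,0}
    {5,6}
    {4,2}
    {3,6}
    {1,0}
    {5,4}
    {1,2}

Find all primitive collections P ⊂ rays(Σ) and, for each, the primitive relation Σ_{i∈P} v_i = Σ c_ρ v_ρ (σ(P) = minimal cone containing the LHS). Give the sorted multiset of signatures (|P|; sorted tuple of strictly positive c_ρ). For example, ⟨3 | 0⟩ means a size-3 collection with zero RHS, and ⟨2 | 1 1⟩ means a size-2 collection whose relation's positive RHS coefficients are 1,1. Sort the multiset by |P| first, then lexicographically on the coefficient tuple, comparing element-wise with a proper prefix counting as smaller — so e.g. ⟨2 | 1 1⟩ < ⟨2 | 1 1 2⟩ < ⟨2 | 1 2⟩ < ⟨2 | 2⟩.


14 collections generate NE(X_Σ); each relation:

  P={0,2}:  v_{0} + v_{2} = 0  ⇒ sig = ⟨2 | 0⟩
  P={1,4}:  v_{1} + v_{4} = 0  ⇒ sig = ⟨2 | 0⟩
  P={0,4}:  v_{0} + v_{4} = v_{5}  ⇒ sig = ⟨2 | 1⟩
  P={0,5}:  v_{0} + v_{5} = v_{6}  ⇒ sig = ⟨2 | 1⟩
  P={0,6}:  v_{0} + v_{6} = v_{3}  ⇒ sig = ⟨2 | 1⟩
  P={1,5}:  v_{1} + v_{5} = v_{0}  ⇒ sig = ⟨2 | 1⟩
  P={2,3}:  v_{2} + v_{3} = v_{6}  ⇒ sig = ⟨2 | 1⟩
  P={2,5}:  v_{2} + v_{5} = v_{4}  ⇒ sig = ⟨2 | 1⟩
  P={2,6}:  v_{2} + v_{6} = v_{5}  ⇒ sig = ⟨2 | 1⟩
  P={3,4}:  v_{3} + v_{4} = v_{5} + v_{6}  ⇒ sig = ⟨2 | 1 1⟩
  P={1,6}:  v_{1} + v_{6} = 2·v_{0}  ⇒ sig = ⟨2 | 2⟩
  P={3,5}:  v_{3} + v_{5} = 2·v_{6}  ⇒ sig = ⟨2 | 2⟩
  P={4,6}:  v_{4} + v_{6} = 2·v_{5}  ⇒ sig = ⟨2 | 2⟩
  P={1,3}:  v_{1} + v_{3} = 3·v_{0}  ⇒ sig = ⟨2 | 3⟩

Signatures (|P|; sorted positive RHS coefficients), sorted:
    ⟨2 | 0⟩
    ⟨2 | 0⟩
    ⟨2 | 1⟩
    ⟨2 | 1⟩
    ⟨2 | 1⟩
    ⟨2 | 1⟩
    ⟨2 | 1⟩
    ⟨2 | 1⟩
    ⟨2 | 1⟩
    ⟨2 | 1 1⟩
    ⟨2 | 2⟩
    ⟨2 | 2⟩
    ⟨2 | 2⟩
    ⟨2 | 3⟩


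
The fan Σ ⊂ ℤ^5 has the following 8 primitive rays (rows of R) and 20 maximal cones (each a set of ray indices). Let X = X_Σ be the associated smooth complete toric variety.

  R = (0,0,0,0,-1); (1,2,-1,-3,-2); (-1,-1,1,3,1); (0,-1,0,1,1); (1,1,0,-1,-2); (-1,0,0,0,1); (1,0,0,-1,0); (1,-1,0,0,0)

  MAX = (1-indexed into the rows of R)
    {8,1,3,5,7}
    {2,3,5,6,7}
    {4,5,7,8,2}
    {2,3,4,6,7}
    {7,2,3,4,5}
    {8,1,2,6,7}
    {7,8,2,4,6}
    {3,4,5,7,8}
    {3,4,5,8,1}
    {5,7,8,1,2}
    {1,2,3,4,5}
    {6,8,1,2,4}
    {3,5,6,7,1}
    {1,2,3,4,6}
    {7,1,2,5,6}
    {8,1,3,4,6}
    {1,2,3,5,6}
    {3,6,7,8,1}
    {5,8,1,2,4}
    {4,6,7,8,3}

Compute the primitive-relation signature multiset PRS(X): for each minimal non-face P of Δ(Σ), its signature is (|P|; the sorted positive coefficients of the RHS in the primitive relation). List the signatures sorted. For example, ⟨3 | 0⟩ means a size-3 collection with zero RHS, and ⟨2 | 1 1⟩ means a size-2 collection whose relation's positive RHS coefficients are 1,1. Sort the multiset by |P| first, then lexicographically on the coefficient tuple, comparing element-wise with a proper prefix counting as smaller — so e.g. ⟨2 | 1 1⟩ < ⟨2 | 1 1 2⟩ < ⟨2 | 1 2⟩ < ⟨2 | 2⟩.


Minimal non-faces — 5 found among 8 rays, 20 max cones:

  • {4,5,6}:  v_{4} + v_{5} + v_{6} = 0  ⟹  sig = ⟨3 | 0⟩
  • {1,4,7}:  v_{1} + v_{4} + v_{7} = v_{8}  ⟹  sig = ⟨3 | 1⟩
  • {2,3,8}:  v_{2} + v_{3} + v_{8} = v_{4} + v_{5}  ⟹  sig = ⟨3 | 1 1⟩
  • {5,6,8}:  v_{5} + v_{6} + v_{8} = v_{1} + v_{7}  ⟹  sig = ⟨3 | 1 1⟩
  • {1,2,3,7}:  v_{1} + v_{2} + v_{3} + v_{7} = v_{5}  ⟹  sig = ⟨4 | 1⟩

Sorted signature multiset PRS(X):
    |P|=3: 4 collections, coeffs (), (1), (1,1), (1,1)
    |P|=4: 1 collection, coeffs (1)


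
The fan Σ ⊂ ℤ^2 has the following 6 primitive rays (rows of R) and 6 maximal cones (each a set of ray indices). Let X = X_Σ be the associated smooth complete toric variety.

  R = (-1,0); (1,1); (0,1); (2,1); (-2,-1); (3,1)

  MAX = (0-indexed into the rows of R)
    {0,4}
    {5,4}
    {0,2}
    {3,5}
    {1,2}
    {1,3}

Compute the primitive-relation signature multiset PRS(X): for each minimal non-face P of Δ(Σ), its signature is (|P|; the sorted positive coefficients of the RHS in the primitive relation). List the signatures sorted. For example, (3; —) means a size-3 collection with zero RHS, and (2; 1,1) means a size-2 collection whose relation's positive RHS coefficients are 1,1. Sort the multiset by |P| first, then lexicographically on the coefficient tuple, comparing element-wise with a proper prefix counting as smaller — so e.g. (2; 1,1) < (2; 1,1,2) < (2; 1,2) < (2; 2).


Minimal non-faces — 9 found among 6 rays, 6 max cones:

  P = {3,4}:  v_{3} + v_{4} = 0  ⇒ sig = (2; —)
  P = {0,1}:  v_{0} + v_{1} = v_{2}  ⇒ sig = (2; 1)
  P = {0,3}:  v_{0} + v_{3} = v_{1}  ⇒ sig = (2; 1)
  P = {0,5}:  v_{0} + v_{5} = v_{3}  ⇒ sig = (2; 1)
  P = {1,4}:  v_{1} + v_{4} = v_{0}  ⇒ sig = (2; 1)
  P = {2,5}:  v_{2} + v_{5} = v_{1} + v_{3}  ⇒ sig = (2; 1,1)
  P = {1,5}:  v_{1} + v_{5} = 2·v_{3}  ⇒ sig = (2; 2)
  P = {2,3}:  v_{2} + v_{3} = 2·v_{1}  ⇒ sig = (2; 2)
  P = {2,4}:  v_{2} + v_{4} = 2·v_{0}  ⇒ sig = (2; 2)

Sorted signature multiset PRS(X):
{ (2; —),  (2; 1) ×4,  (2; 1,1),  (2; 2) ×3 }
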